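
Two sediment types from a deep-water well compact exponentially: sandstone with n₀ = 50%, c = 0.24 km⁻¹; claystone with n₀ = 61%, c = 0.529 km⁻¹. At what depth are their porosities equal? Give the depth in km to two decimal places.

Set n₀ₐ e^(−cₐZ) = n₀ᵦ e^(−cᵦZ) ⇒ ln(n₀ₐ/n₀ᵦ) = (cₐ − cᵦ)·Z
Z = ln(0.5/0.61) / (0.24 − 0.529) = -0.1989 / -0.289 = 0.688 km

0.69 km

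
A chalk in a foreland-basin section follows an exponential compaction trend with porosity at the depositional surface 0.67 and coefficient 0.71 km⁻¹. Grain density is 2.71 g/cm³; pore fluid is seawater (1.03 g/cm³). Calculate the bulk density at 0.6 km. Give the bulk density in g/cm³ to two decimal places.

1.97 g/cm³

Porosity at depth: n = 0.67·exp(−0.71×0.6) = 0.67×0.6531 = 0.4376
Bulk density: ρ_b = (1−n)ρ_g + n·ρ_f = 0.5624×2.71 + 0.4376×1.03
       = 1.524 + 0.451 = 1.975 g/cm³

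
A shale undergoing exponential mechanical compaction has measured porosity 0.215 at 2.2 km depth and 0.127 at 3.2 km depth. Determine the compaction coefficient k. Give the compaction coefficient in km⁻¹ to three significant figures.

Athy: phi(Z) = phi₀ e^(−kZ) ⇒ phi₁/phi₂ = e^{k(Z₂−Z₁)} ⇒ k = ln(phi₁/phi₂)/(Z₂−Z₁)
k = ln(0.215/0.127) / (3.2 − 2.2) = ln(1.693) / 1 = 0.5265 / 1 = 0.5265 km⁻¹

0.526 km⁻¹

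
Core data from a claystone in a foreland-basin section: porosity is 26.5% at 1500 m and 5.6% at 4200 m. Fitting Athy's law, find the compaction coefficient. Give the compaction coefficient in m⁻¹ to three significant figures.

0.000576 m⁻¹

Working in km (1 km = 1000 m; c in km⁻¹ = c in m⁻¹ × 1000):
Athy: phi(d) = phi₀ e^(−cd) ⇒ phi₁/phi₂ = e^{c(d₂−d₁)} ⇒ c = ln(phi₁/phi₂)/(d₂−d₁)
c = ln(0.265/0.056) / (4.2 − 1.5) = ln(4.732) / 2.7 = 1.5544 / 2.7 = 0.5757 km⁻¹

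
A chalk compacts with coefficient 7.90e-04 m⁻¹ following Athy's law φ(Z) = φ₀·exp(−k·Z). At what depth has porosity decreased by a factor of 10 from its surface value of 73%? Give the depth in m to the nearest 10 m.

2910 m

Working in km (1 km = 1000 m; k in km⁻¹ = k in m⁻¹ × 1000):
φ/φ₀ = 1/10 ⇒ exp(−k·Z) = 1/10 ⇒ Z = ln(10) / k
Z = 2.3026 / 0.79 = 2.915 km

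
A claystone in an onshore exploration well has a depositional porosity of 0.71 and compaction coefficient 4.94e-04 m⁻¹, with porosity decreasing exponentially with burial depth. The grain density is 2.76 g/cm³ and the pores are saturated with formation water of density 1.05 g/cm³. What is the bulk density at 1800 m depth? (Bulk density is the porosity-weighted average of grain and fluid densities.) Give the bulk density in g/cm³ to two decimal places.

2.26 g/cm³

Working in km (1 km = 1000 m; c in km⁻¹ = c in m⁻¹ × 1000):
Porosity at depth: φ = 0.71·exp(−0.494×1.8) = 0.71×0.4110 = 0.2918
Bulk density: ρ_b = (1−φ)ρ_g + φ·ρ_f = 0.7082×2.76 + 0.2918×1.05
       = 1.955 + 0.306 = 2.261 g/cm³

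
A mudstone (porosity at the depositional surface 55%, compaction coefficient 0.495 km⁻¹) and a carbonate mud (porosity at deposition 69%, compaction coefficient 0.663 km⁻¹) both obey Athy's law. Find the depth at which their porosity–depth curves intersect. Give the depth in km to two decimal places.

Set φ₀ₐ e^(−kₐd) = φ₀ᵦ e^(−kᵦd) ⇒ ln(φ₀ₐ/φ₀ᵦ) = (kₐ − kᵦ)·d
d = ln(0.55/0.69) / (0.495 − 0.663) = -0.2268 / -0.168 = 1.350 km

1.35 km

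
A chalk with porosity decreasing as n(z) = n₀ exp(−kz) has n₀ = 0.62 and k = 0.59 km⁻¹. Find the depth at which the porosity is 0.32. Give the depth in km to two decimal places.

Invert Athy's law: z = ln(n₀/n) / k
z = ln(0.62/0.32) / 0.59 = ln(1.938) / 0.59 = 0.6614 / 0.59 = 1.121 km

1.12 km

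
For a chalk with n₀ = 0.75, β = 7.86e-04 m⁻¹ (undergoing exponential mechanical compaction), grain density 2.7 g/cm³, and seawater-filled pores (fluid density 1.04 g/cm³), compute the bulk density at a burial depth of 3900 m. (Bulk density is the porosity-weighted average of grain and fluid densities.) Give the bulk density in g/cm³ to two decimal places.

Working in km (1 km = 1000 m; β in km⁻¹ = β in m⁻¹ × 1000):
Porosity at depth: n = 0.75·exp(−0.786×3.9) = 0.75×0.0466 = 0.0350
Bulk density: ρ_b = (1−n)ρ_g + n·ρ_f = 0.9650×2.7 + 0.0350×1.04
       = 2.606 + 0.036 = 2.642 g/cm³

2.64 g/cm³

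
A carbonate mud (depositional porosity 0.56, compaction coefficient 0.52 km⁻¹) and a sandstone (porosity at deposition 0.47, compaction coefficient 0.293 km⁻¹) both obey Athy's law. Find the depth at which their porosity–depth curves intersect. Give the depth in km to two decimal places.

0.77 km

Set phi₀ₐ e^(−βₐZ) = phi₀ᵦ e^(−βᵦZ) ⇒ ln(phi₀ₐ/phi₀ᵦ) = (βₐ − βᵦ)·Z
Z = ln(0.56/0.47) / (0.52 − 0.293) = 0.1752 / 0.227 = 0.772 km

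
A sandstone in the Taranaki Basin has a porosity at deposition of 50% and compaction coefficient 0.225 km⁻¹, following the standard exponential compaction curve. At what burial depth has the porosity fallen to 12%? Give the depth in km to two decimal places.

6.34 km

Invert Athy's law: d = ln(n₀/n) / β
d = ln(0.5/0.12) / 0.225 = ln(4.167) / 0.225 = 1.4271 / 0.225 = 6.343 km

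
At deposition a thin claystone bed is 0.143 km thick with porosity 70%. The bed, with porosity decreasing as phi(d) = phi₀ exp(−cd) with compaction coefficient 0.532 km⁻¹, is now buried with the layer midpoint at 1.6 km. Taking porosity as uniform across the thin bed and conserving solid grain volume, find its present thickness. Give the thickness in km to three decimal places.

0.061 km

Porosity at 1.6 km: phi = 0.7·exp(−0.532×1.6) = 0.2988
Solid-volume conservation: h(1−phi) = h₀(1−phi₀) ⇒ h = h₀·(1−phi₀)/(1−phi)
h = 0.143 × (1 − 0.7)/(1 − 0.2988) = 0.143 × 0.4279 = 0.0612 km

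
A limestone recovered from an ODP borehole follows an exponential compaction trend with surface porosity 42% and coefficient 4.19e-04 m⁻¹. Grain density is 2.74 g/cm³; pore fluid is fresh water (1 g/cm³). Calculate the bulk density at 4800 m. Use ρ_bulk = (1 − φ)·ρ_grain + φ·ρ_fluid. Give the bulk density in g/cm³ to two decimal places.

Working in km (1 km = 1000 m; β in km⁻¹ = β in m⁻¹ × 1000):
Porosity at depth: n = 0.42·exp(−0.419×4.8) = 0.42×0.1338 = 0.0562
Bulk density: ρ_b = (1−n)ρ_g + n·ρ_f = 0.9438×2.74 + 0.0562×1
       = 2.586 + 0.056 = 2.642 g/cm³

2.64 g/cm³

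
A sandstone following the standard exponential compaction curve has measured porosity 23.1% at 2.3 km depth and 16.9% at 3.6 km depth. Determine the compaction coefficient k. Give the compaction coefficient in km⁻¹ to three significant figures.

0.240 km⁻¹

Athy: φ(Z) = φ₀ e^(−kZ) ⇒ φ₁/φ₂ = e^{k(Z₂−Z₁)} ⇒ k = ln(φ₁/φ₂)/(Z₂−Z₁)
k = ln(0.231/0.169) / (3.6 − 2.3) = ln(1.367) / 1.3 = 0.3125 / 1.3 = 0.2404 km⁻¹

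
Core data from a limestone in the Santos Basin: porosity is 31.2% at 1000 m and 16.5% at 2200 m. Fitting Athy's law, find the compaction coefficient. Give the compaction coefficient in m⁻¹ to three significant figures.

Working in km (1 km = 1000 m; k in km⁻¹ = k in m⁻¹ × 1000):
Athy: phi(Z) = phi₀ e^(−kZ) ⇒ phi₁/phi₂ = e^{k(Z₂−Z₁)} ⇒ k = ln(phi₁/phi₂)/(Z₂−Z₁)
k = ln(0.312/0.165) / (2.2 − 1) = ln(1.891) / 1.2 = 0.6371 / 1.2 = 0.5309 km⁻¹

0.000531 m⁻¹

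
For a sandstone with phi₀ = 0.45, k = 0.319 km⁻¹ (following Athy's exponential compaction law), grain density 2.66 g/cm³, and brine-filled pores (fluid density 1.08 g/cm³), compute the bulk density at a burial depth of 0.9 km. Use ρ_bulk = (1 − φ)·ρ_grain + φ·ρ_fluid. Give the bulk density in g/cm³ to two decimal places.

2.13 g/cm³

Porosity at depth: phi = 0.45·exp(−0.319×0.9) = 0.45×0.7504 = 0.3377
Bulk density: ρ_b = (1−phi)ρ_g + phi·ρ_f = 0.6623×2.66 + 0.3377×1.08
       = 1.762 + 0.365 = 2.126 g/cm³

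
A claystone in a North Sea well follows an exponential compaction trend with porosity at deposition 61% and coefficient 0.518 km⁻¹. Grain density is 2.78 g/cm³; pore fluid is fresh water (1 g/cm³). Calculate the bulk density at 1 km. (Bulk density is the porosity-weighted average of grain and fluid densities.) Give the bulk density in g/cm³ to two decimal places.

Porosity at depth: n = 0.61·exp(−0.518×1) = 0.61×0.5957 = 0.3634
Bulk density: ρ_b = (1−n)ρ_g + n·ρ_f = 0.6366×2.78 + 0.3634×1
       = 1.770 + 0.363 = 2.133 g/cm³

2.13 g/cm³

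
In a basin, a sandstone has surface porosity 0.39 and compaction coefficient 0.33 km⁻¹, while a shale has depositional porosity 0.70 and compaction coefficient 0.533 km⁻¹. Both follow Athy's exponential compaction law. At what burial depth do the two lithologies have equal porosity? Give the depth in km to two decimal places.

2.88 km

Set phi₀ₐ e^(−cₐz) = phi₀ᵦ e^(−cᵦz) ⇒ ln(phi₀ₐ/phi₀ᵦ) = (cₐ − cᵦ)·z
z = ln(0.39/0.7) / (0.33 − 0.533) = -0.5849 / -0.203 = 2.881 km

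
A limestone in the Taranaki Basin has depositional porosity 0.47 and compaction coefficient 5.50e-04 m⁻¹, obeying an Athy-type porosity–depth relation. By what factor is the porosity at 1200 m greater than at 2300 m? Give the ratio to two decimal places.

Working in km (1 km = 1000 m; c in km⁻¹ = c in m⁻¹ × 1000):
phi(d₁)/phi(d₂) = e^(−c·d₁)/e^(−c·d₂) = e^{c(d₂−d₁)}
= exp(0.55 × 1.1) = exp(0.605) = 1.8313

1.83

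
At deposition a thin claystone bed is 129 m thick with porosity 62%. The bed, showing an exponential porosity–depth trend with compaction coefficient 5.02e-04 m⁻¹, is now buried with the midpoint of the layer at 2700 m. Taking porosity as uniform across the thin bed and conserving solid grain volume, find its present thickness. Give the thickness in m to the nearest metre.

Working in km (1 km = 1000 m; c in km⁻¹ = c in m⁻¹ × 1000):
Porosity at 2.7 km: n = 0.62·exp(−0.502×2.7) = 0.1599
Solid-volume conservation: h(1−n) = h₀(1−n₀) ⇒ h = h₀·(1−n₀)/(1−n)
h = 0.129 × (1 − 0.62)/(1 − 0.1599) = 0.129 × 0.4523 = 0.0583 km

58 m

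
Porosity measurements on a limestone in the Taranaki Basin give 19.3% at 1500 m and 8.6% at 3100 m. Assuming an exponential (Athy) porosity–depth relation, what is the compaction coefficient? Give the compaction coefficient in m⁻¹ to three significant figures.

Working in km (1 km = 1000 m; β in km⁻¹ = β in m⁻¹ × 1000):
Athy: n(Z) = n₀ e^(−βZ) ⇒ n₁/n₂ = e^{β(Z₂−Z₁)} ⇒ β = ln(n₁/n₂)/(Z₂−Z₁)
β = ln(0.193/0.086) / (3.1 − 1.5) = ln(2.244) / 1.6 = 0.8083 / 1.6 = 0.5052 km⁻¹

0.000505 m⁻¹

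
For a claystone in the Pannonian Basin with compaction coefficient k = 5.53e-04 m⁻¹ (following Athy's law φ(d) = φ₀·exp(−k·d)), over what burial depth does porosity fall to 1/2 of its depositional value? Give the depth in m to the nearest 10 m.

1250 m

Working in km (1 km = 1000 m; k in km⁻¹ = k in m⁻¹ × 1000):
φ/φ₀ = 1/2 ⇒ exp(−k·d) = 1/2 ⇒ d = ln(2) / k
d = 0.6931 / 0.553 = 1.253 km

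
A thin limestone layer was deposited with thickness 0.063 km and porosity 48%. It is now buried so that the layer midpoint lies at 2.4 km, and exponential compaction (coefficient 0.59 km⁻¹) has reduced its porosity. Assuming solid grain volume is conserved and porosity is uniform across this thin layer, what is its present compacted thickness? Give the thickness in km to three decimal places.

0.037 km

Porosity at 2.4 km: phi = 0.48·exp(−0.59×2.4) = 0.1165
Solid-volume conservation: h(1−phi) = h₀(1−phi₀) ⇒ h = h₀·(1−phi₀)/(1−phi)
h = 0.063 × (1 − 0.48)/(1 − 0.1165) = 0.063 × 0.5886 = 0.0371 km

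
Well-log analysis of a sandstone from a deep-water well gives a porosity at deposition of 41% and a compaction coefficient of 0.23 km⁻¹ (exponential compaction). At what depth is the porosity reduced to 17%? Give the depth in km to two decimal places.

3.83 km

Invert Athy's law: z = ln(n₀/n) / c
z = ln(0.41/0.17) / 0.23 = ln(2.412) / 0.23 = 0.8804 / 0.23 = 3.828 km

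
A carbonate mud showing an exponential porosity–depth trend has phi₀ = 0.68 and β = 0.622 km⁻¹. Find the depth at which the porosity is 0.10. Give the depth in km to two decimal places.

Invert Athy's law: d = ln(phi₀/phi) / β
d = ln(0.68/0.1) / 0.622 = ln(6.8) / 0.622 = 1.9169 / 0.622 = 3.082 km

3.08 km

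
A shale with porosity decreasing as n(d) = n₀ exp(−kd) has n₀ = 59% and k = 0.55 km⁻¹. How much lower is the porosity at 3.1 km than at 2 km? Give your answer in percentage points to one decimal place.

8.9 percentage points

n(2) = 0.59·e^(−0.55×2) = 0.1964
n(3.1) = 0.59·e^(−0.55×3.1) = 0.1072
Δn = 0.1964 − 0.1072 = 0.0891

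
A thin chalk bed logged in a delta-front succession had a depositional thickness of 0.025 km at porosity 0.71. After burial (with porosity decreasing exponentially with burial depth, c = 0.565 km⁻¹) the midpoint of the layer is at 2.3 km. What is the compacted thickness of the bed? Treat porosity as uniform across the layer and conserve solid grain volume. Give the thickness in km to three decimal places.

0.009 km

Porosity at 2.3 km: n = 0.71·exp(−0.565×2.3) = 0.1936
Solid-volume conservation: h(1−n) = h₀(1−n₀) ⇒ h = h₀·(1−n₀)/(1−n)
h = 0.025 × (1 − 0.71)/(1 − 0.1936) = 0.025 × 0.3596 = 0.0090 km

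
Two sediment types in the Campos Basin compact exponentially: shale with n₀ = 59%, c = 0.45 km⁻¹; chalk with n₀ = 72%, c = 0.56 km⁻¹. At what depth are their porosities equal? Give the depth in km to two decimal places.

1.81 km

Set n₀ₐ e^(−cₐz) = n₀ᵦ e^(−cᵦz) ⇒ ln(n₀ₐ/n₀ᵦ) = (cₐ − cᵦ)·z
z = ln(0.59/0.72) / (0.45 − 0.56) = -0.1991 / -0.11 = 1.810 km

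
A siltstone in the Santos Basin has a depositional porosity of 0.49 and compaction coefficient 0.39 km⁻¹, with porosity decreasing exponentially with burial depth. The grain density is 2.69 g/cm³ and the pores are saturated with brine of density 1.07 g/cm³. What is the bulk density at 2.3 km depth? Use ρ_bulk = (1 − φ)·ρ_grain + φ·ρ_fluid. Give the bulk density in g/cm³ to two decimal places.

2.37 g/cm³

Porosity at depth: phi = 0.49·exp(−0.39×2.3) = 0.49×0.4078 = 0.1998
Bulk density: ρ_b = (1−phi)ρ_g + phi·ρ_f = 0.8002×2.69 + 0.1998×1.07
       = 2.152 + 0.214 = 2.366 g/cm³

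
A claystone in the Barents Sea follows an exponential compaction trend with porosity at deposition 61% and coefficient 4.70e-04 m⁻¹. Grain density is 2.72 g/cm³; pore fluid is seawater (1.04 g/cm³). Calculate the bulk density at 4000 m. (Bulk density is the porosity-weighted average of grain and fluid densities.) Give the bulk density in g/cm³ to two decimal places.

2.56 g/cm³

Working in km (1 km = 1000 m; k in km⁻¹ = k in m⁻¹ × 1000):
Porosity at depth: n = 0.61·exp(−0.47×4) = 0.61×0.1526 = 0.0931
Bulk density: ρ_b = (1−n)ρ_g + n·ρ_f = 0.9069×2.72 + 0.0931×1.04
       = 2.467 + 0.097 = 2.564 g/cm³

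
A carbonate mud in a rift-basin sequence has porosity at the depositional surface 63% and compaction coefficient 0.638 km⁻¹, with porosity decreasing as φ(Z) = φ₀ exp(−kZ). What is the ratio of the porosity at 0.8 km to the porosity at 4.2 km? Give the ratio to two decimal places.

8.75

φ(Z₁)/φ(Z₂) = e^(−k·Z₁)/e^(−k·Z₂) = e^{k(Z₂−Z₁)}
= exp(0.638 × 3.4) = exp(2.169) = 8.7513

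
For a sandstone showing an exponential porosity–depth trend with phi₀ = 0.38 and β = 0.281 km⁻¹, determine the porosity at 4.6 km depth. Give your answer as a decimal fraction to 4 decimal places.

0.1043

phi = phi₀·exp(−β·z) = 0.38 × exp(−0.281 × 4.6) = 0.38 × exp(−1.293)
  = 0.38 × 0.2746 = 0.1043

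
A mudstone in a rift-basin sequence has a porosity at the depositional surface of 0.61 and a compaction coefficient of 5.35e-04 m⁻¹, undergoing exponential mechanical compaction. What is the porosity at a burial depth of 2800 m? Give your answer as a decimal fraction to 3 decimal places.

Working in km (1 km = 1000 m; c in km⁻¹ = c in m⁻¹ × 1000):
phi = phi₀·exp(−c·z) = 0.61 × exp(−0.535 × 2.8) = 0.61 × exp(−1.498)
  = 0.61 × 0.2236 = 0.1364

0.136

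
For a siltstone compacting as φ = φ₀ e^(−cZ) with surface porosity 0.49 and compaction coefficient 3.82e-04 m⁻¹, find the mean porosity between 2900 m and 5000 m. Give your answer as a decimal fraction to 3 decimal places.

Working in km (1 km = 1000 m; c in km⁻¹ = c in m⁻¹ × 1000):
⟨φ⟩ = (1/(Z₂−Z₁)) ∫ φ₀ e^(−cZ) dZ = φ₀·(e^(−c·Z₁) − e^(−c·Z₂)) / (c·(Z₂−Z₁))
e^(−0.382×2.9) = 0.3303; e^(−0.382×5) = 0.1481
⟨φ⟩ = 0.49 × (0.3303 − 0.1481) / (0.382 × 2.1) = 0.49 × 0.2271 = 0.1113

0.111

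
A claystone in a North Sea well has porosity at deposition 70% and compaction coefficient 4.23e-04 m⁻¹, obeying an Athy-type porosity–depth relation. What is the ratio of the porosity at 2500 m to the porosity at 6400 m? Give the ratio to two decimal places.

5.21

Working in km (1 km = 1000 m; k in km⁻¹ = k in m⁻¹ × 1000):
φ(d₁)/φ(d₂) = e^(−k·d₁)/e^(−k·d₂) = e^{k(d₂−d₁)}
= exp(0.423 × 3.9) = exp(1.65) = 5.2054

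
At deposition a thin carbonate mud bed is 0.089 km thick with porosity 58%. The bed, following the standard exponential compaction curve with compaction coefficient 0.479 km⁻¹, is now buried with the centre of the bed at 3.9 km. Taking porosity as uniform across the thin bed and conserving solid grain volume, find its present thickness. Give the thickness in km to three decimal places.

Porosity at 3.9 km: n = 0.58·exp(−0.479×3.9) = 0.0896
Solid-volume conservation: h(1−n) = h₀(1−n₀) ⇒ h = h₀·(1−n₀)/(1−n)
h = 0.089 × (1 − 0.58)/(1 − 0.0896) = 0.089 × 0.4613 = 0.0411 km

0.041 km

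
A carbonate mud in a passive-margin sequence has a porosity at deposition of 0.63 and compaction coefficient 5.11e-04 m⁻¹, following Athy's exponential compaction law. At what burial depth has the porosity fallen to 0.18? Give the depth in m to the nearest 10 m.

Working in km (1 km = 1000 m; k in km⁻¹ = k in m⁻¹ × 1000):
Invert Athy's law: z = ln(φ₀/φ) / k
z = ln(0.63/0.18) / 0.511 = ln(3.5) / 0.511 = 1.2528 / 0.511 = 2.452 km

2450 m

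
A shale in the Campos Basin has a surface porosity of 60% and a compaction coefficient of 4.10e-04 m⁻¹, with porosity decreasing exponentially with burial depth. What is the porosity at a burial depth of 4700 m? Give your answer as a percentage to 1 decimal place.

Working in km (1 km = 1000 m; c in km⁻¹ = c in m⁻¹ × 1000):
n = n₀·exp(−c·z) = 0.6 × exp(−0.41 × 4.7) = 0.6 × exp(−1.927)
  = 0.6 × 0.1456 = 0.0874

8.7%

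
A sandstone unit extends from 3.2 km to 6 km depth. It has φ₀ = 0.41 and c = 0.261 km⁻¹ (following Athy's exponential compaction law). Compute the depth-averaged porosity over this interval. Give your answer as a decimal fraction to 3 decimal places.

0.126

⟨φ⟩ = (1/(Z₂−Z₁)) ∫ φ₀ e^(−cZ) dZ = φ₀·(e^(−c·Z₁) − e^(−c·Z₂)) / (c·(Z₂−Z₁))
e^(−0.261×3.2) = 0.4338; e^(−0.261×6) = 0.2089
⟨φ⟩ = 0.41 × (0.4338 − 0.2089) / (0.261 × 2.8) = 0.41 × 0.3078 = 0.1262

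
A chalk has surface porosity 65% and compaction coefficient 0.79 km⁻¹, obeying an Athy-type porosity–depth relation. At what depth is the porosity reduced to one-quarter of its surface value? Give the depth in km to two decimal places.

phi/phi₀ = 1/4 ⇒ exp(−k·z) = 1/4 ⇒ z = ln(4) / k
z = 1.3863 / 0.79 = 1.755 km

1.75 km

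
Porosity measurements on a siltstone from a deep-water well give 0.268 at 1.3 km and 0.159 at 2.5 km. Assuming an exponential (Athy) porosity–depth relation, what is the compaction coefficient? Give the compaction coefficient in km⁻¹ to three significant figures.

Athy: phi(d) = phi₀ e^(−kd) ⇒ phi₁/phi₂ = e^{k(d₂−d₁)} ⇒ k = ln(phi₁/phi₂)/(d₂−d₁)
k = ln(0.268/0.159) / (2.5 − 1.3) = ln(1.686) / 1.2 = 0.5221 / 1.2 = 0.4351 km⁻¹

0.435 km⁻¹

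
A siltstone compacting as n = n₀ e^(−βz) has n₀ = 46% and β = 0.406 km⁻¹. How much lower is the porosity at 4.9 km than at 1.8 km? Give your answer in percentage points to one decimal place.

n(1.8) = 0.46·e^(−0.406×1.8) = 0.2215
n(4.9) = 0.46·e^(−0.406×4.9) = 0.0629
Δn = 0.2215 − 0.0629 = 0.1586

15.9 percentage points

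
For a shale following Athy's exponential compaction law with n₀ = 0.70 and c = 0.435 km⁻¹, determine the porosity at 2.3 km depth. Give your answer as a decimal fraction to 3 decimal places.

n = n₀·exp(−c·z) = 0.7 × exp(−0.435 × 2.3) = 0.7 × exp(−1)
  = 0.7 × 0.3677 = 0.2574

0.257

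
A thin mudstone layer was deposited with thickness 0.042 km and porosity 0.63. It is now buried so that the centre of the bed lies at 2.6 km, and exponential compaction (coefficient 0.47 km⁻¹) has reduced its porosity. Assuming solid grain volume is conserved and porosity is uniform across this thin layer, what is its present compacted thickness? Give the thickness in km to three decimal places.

0.019 km

Porosity at 2.6 km: φ = 0.63·exp(−0.47×2.6) = 0.1856
Solid-volume conservation: h(1−φ) = h₀(1−φ₀) ⇒ h = h₀·(1−φ₀)/(1−φ)
h = 0.042 × (1 − 0.63)/(1 − 0.1856) = 0.042 × 0.4543 = 0.0191 km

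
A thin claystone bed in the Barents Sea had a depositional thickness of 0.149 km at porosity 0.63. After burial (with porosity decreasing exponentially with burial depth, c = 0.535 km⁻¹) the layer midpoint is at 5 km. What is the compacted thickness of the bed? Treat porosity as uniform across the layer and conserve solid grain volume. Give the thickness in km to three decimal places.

0.058 km

Porosity at 5 km: φ = 0.63·exp(−0.535×5) = 0.0434
Solid-volume conservation: h(1−φ) = h₀(1−φ₀) ⇒ h = h₀·(1−φ₀)/(1−φ)
h = 0.149 × (1 − 0.63)/(1 − 0.0434) = 0.149 × 0.3868 = 0.0576 km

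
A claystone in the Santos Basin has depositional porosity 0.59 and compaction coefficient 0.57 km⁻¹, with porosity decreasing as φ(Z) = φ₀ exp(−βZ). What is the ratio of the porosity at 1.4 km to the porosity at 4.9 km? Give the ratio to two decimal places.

φ(Z₁)/φ(Z₂) = e^(−β·Z₁)/e^(−β·Z₂) = e^{β(Z₂−Z₁)}
= exp(0.57 × 3.5) = exp(1.995) = 7.3522

7.35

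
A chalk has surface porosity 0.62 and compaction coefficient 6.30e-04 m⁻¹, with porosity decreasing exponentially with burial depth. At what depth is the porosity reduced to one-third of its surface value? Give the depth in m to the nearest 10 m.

Working in km (1 km = 1000 m; k in km⁻¹ = k in m⁻¹ × 1000):
φ/φ₀ = 1/3 ⇒ exp(−k·z) = 1/3 ⇒ z = ln(3) / k
z = 1.0986 / 0.63 = 1.744 km

1740 m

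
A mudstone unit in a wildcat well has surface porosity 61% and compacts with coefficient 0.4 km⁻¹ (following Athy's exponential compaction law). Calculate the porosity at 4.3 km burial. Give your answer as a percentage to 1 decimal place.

10.9%

n = n₀·exp(−k·z) = 0.61 × exp(−0.4 × 4.3) = 0.61 × exp(−1.72)
  = 0.61 × 0.1791 = 0.1092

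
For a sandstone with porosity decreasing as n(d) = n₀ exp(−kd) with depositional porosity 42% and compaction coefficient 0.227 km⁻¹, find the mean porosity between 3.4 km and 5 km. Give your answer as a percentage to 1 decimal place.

16.3%

⟨n⟩ = (1/(d₂−d₁)) ∫ n₀ e^(−kd) dd = n₀·(e^(−k·d₁) − e^(−k·d₂)) / (k·(d₂−d₁))
e^(−0.227×3.4) = 0.4622; e^(−0.227×5) = 0.3214
⟨n⟩ = 0.42 × (0.4622 − 0.3214) / (0.227 × 1.6) = 0.42 × 0.3876 = 0.1628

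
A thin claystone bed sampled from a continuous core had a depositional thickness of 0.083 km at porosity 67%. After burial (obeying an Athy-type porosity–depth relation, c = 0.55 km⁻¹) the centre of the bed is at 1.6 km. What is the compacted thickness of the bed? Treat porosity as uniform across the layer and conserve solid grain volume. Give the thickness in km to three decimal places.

Porosity at 1.6 km: φ = 0.67·exp(−0.55×1.6) = 0.2779
Solid-volume conservation: h(1−φ) = h₀(1−φ₀) ⇒ h = h₀·(1−φ₀)/(1−φ)
h = 0.083 × (1 − 0.67)/(1 − 0.2779) = 0.083 × 0.4570 = 0.0379 km

0.038 km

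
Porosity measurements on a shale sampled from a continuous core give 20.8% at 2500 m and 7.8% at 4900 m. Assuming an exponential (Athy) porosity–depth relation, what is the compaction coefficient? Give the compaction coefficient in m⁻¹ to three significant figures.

Working in km (1 km = 1000 m; c in km⁻¹ = c in m⁻¹ × 1000):
Athy: phi(z) = phi₀ e^(−cz) ⇒ phi₁/phi₂ = e^{c(z₂−z₁)} ⇒ c = ln(phi₁/phi₂)/(z₂−z₁)
c = ln(0.208/0.078) / (4.9 − 2.5) = ln(2.667) / 2.4 = 0.9808 / 2.4 = 0.4087 km⁻¹

0.000409 m⁻¹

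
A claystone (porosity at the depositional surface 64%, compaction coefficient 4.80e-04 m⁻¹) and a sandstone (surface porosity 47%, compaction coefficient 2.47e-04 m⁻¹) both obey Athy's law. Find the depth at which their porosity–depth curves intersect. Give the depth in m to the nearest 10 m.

1330 m

Working in km (1 km = 1000 m; β in km⁻¹ = β in m⁻¹ × 1000):
Set φ₀ₐ e^(−βₐd) = φ₀ᵦ e^(−βᵦd) ⇒ ln(φ₀ₐ/φ₀ᵦ) = (βₐ − βᵦ)·d
d = ln(0.64/0.47) / (0.48 − 0.247) = 0.3087 / 0.233 = 1.325 km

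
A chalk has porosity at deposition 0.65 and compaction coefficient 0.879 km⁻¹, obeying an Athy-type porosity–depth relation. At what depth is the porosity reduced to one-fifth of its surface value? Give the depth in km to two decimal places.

φ/φ₀ = 1/5 ⇒ exp(−β·d) = 1/5 ⇒ d = ln(5) / β
d = 1.6094 / 0.879 = 1.831 km

1.83 km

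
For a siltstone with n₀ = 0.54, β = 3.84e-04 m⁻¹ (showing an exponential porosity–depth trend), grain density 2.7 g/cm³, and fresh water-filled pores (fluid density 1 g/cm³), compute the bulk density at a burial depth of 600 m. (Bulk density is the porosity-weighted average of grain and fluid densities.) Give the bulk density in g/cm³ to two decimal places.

Working in km (1 km = 1000 m; β in km⁻¹ = β in m⁻¹ × 1000):
Porosity at depth: n = 0.54·exp(−0.384×0.6) = 0.54×0.7942 = 0.4289
Bulk density: ρ_b = (1−n)ρ_g + n·ρ_f = 0.5711×2.7 + 0.4289×1
       = 1.542 + 0.429 = 1.971 g/cm³

1.97 g/cm³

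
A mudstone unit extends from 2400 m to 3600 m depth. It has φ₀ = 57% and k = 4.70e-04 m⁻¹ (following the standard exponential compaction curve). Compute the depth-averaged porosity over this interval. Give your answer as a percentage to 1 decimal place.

14.1%

Working in km (1 km = 1000 m; k in km⁻¹ = k in m⁻¹ × 1000):
⟨φ⟩ = (1/(z₂−z₁)) ∫ φ₀ e^(−kz) dz = φ₀·(e^(−k·z₁) − e^(−k·z₂)) / (k·(z₂−z₁))
e^(−0.47×2.4) = 0.3237; e^(−0.47×3.6) = 0.1842
⟨φ⟩ = 0.57 × (0.3237 − 0.1842) / (0.47 × 1.2) = 0.57 × 0.2474 = 0.1410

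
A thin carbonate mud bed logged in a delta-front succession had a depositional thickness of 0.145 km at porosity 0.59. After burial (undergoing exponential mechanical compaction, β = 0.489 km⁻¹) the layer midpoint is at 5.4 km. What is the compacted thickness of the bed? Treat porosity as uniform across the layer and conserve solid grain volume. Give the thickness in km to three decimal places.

Porosity at 5.4 km: phi = 0.59·exp(−0.489×5.4) = 0.0421
Solid-volume conservation: h(1−phi) = h₀(1−phi₀) ⇒ h = h₀·(1−phi₀)/(1−phi)
h = 0.145 × (1 − 0.59)/(1 − 0.0421) = 0.145 × 0.4280 = 0.0621 km

0.062 km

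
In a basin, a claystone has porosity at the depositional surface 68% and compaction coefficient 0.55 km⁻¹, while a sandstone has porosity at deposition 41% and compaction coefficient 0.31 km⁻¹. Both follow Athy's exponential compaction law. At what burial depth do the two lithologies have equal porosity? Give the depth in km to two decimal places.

2.11 km

Set n₀ₐ e^(−βₐZ) = n₀ᵦ e^(−βᵦZ) ⇒ ln(n₀ₐ/n₀ᵦ) = (βₐ − βᵦ)·Z
Z = ln(0.68/0.41) / (0.55 − 0.31) = 0.5059 / 0.24 = 2.108 km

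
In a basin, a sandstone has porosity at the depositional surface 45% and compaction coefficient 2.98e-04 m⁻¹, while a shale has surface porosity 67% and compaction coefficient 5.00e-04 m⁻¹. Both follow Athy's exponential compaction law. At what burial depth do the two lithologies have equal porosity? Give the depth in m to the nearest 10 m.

1970 m

Working in km (1 km = 1000 m; c in km⁻¹ = c in m⁻¹ × 1000):
Set phi₀ₐ e^(−cₐZ) = phi₀ᵦ e^(−cᵦZ) ⇒ ln(phi₀ₐ/phi₀ᵦ) = (cₐ − cᵦ)·Z
Z = ln(0.45/0.67) / (0.298 − 0.5) = -0.3980 / -0.202 = 1.970 km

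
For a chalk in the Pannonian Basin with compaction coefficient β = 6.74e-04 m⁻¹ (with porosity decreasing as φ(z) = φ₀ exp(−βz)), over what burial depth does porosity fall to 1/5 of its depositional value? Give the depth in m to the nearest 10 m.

Working in km (1 km = 1000 m; β in km⁻¹ = β in m⁻¹ × 1000):
φ/φ₀ = 1/5 ⇒ exp(−β·z) = 1/5 ⇒ z = ln(5) / β
z = 1.6094 / 0.674 = 2.388 km

2390 m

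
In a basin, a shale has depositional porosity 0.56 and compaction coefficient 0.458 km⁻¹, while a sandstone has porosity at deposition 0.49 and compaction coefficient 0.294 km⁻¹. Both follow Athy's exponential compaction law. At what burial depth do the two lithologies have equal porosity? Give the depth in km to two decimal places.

0.81 km

Set φ₀ₐ e^(−kₐz) = φ₀ᵦ e^(−kᵦz) ⇒ ln(φ₀ₐ/φ₀ᵦ) = (kₐ − kᵦ)·z
z = ln(0.56/0.49) / (0.458 − 0.294) = 0.1335 / 0.164 = 0.814 km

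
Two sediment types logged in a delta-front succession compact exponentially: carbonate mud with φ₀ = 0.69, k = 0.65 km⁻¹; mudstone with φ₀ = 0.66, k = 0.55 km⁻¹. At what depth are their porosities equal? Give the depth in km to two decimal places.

Set φ₀ₐ e^(−kₐZ) = φ₀ᵦ e^(−kᵦZ) ⇒ ln(φ₀ₐ/φ₀ᵦ) = (kₐ − kᵦ)·Z
Z = ln(0.69/0.66) / (0.65 − 0.55) = 0.0445 / 0.1 = 0.445 km

0.44 km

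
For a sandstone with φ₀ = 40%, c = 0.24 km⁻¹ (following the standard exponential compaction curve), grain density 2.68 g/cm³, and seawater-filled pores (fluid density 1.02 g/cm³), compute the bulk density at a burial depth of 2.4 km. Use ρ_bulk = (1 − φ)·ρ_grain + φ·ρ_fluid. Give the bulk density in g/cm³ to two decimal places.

Porosity at depth: φ = 0.4·exp(−0.24×2.4) = 0.4×0.5621 = 0.2249
Bulk density: ρ_b = (1−φ)ρ_g + φ·ρ_f = 0.7751×2.68 + 0.2249×1.02
       = 2.077 + 0.229 = 2.307 g/cm³

2.31 g/cm³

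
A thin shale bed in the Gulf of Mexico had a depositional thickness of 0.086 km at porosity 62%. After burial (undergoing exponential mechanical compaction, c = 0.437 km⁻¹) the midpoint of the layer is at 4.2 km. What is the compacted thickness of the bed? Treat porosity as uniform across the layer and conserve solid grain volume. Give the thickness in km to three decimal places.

Porosity at 4.2 km: φ = 0.62·exp(−0.437×4.2) = 0.0989
Solid-volume conservation: h(1−φ) = h₀(1−φ₀) ⇒ h = h₀·(1−φ₀)/(1−φ)
h = 0.086 × (1 − 0.62)/(1 − 0.0989) = 0.086 × 0.4217 = 0.0363 km

0.036 km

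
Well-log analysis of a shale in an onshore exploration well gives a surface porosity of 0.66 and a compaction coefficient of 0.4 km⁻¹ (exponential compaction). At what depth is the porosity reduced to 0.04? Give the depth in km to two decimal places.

Invert Athy's law: z = ln(phi₀/phi) / c
z = ln(0.66/0.04) / 0.4 = ln(16.5) / 0.4 = 2.8034 / 0.4 = 7.008 km

7.01 km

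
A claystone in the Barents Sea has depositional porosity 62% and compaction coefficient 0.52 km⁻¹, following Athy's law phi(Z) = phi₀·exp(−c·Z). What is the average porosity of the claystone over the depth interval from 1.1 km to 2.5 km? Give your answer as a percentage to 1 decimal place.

24.9%

⟨phi⟩ = (1/(Z₂−Z₁)) ∫ phi₀ e^(−cZ) dZ = phi₀·(e^(−c·Z₁) − e^(−c·Z₂)) / (c·(Z₂−Z₁))
e^(−0.52×1.1) = 0.5644; e^(−0.52×2.5) = 0.2725
⟨phi⟩ = 0.62 × (0.5644 − 0.2725) / (0.52 × 1.4) = 0.62 × 0.4009 = 0.2486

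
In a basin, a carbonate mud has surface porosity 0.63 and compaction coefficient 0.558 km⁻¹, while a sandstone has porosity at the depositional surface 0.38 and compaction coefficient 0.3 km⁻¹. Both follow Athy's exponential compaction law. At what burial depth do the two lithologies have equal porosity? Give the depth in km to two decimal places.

Set n₀ₐ e^(−cₐZ) = n₀ᵦ e^(−cᵦZ) ⇒ ln(n₀ₐ/n₀ᵦ) = (cₐ − cᵦ)·Z
Z = ln(0.63/0.38) / (0.558 − 0.3) = 0.5055 / 0.258 = 1.959 km

1.96 km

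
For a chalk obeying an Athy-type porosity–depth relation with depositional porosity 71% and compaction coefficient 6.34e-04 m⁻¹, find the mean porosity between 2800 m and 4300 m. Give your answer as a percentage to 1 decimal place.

Working in km (1 km = 1000 m; β in km⁻¹ = β in m⁻¹ × 1000):
⟨n⟩ = (1/(Z₂−Z₁)) ∫ n₀ e^(−βZ) dZ = n₀·(e^(−β·Z₁) − e^(−β·Z₂)) / (β·(Z₂−Z₁))
e^(−0.634×2.8) = 0.1694; e^(−0.634×4.3) = 0.0655
⟨n⟩ = 0.71 × (0.1694 − 0.0655) / (0.634 × 1.5) = 0.71 × 0.1093 = 0.0776

7.8%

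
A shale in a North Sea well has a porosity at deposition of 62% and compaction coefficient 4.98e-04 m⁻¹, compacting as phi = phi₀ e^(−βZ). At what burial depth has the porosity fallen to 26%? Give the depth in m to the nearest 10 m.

Working in km (1 km = 1000 m; β in km⁻¹ = β in m⁻¹ × 1000):
Invert Athy's law: Z = ln(phi₀/phi) / β
Z = ln(0.62/0.26) / 0.498 = ln(2.385) / 0.498 = 0.8690 / 0.498 = 1.745 km

1750 m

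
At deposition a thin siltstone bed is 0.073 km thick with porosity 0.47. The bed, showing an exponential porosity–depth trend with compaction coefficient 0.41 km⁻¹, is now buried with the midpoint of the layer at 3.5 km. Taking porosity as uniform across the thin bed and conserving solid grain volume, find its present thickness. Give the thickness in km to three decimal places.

0.044 km

Porosity at 3.5 km: φ = 0.47·exp(−0.41×3.5) = 0.1119
Solid-volume conservation: h(1−φ) = h₀(1−φ₀) ⇒ h = h₀·(1−φ₀)/(1−φ)
h = 0.073 × (1 − 0.47)/(1 − 0.1119) = 0.073 × 0.5968 = 0.0436 km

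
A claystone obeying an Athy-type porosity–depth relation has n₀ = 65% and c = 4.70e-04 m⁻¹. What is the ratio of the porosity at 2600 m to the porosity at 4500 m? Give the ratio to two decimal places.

2.44

Working in km (1 km = 1000 m; c in km⁻¹ = c in m⁻¹ × 1000):
n(d₁)/n(d₂) = e^(−c·d₁)/e^(−c·d₂) = e^{c(d₂−d₁)}
= exp(0.47 × 1.9) = exp(0.893) = 2.4424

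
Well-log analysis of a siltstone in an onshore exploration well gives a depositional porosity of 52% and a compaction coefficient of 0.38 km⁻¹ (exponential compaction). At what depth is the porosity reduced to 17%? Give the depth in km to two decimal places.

2.94 km

Invert Athy's law: Z = ln(φ₀/φ) / c
Z = ln(0.52/0.17) / 0.38 = ln(3.059) / 0.38 = 1.1180 / 0.38 = 2.942 km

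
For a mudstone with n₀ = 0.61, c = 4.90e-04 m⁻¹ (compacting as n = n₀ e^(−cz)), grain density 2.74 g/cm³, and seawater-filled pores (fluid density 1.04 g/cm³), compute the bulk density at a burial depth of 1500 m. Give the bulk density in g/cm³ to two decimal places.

Working in km (1 km = 1000 m; c in km⁻¹ = c in m⁻¹ × 1000):
Porosity at depth: n = 0.61·exp(−0.49×1.5) = 0.61×0.4795 = 0.2925
Bulk density: ρ_b = (1−n)ρ_g + n·ρ_f = 0.7075×2.74 + 0.2925×1.04
       = 1.939 + 0.304 = 2.243 g/cm³

2.24 g/cm³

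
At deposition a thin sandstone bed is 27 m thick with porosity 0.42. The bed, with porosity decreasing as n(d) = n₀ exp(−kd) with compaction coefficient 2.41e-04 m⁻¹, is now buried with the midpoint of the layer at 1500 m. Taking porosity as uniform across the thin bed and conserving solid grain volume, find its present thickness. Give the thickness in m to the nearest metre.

Working in km (1 km = 1000 m; k in km⁻¹ = k in m⁻¹ × 1000):
Porosity at 1.5 km: n = 0.42·exp(−0.241×1.5) = 0.2926
Solid-volume conservation: h(1−n) = h₀(1−n₀) ⇒ h = h₀·(1−n₀)/(1−n)
h = 0.027 × (1 − 0.42)/(1 − 0.2926) = 0.027 × 0.8199 = 0.0221 km

22 m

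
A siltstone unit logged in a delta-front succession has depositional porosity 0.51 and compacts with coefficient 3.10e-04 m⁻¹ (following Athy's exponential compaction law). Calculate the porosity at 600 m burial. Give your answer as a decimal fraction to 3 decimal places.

0.423

Working in km (1 km = 1000 m; k in km⁻¹ = k in m⁻¹ × 1000):
phi = phi₀·exp(−k·Z) = 0.51 × exp(−0.31 × 0.6) = 0.51 × exp(−0.186)
  = 0.51 × 0.8303 = 0.4234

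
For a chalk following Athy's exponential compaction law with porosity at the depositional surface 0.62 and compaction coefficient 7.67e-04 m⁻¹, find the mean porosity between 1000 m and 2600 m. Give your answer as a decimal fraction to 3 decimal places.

Working in km (1 km = 1000 m; β in km⁻¹ = β in m⁻¹ × 1000):
⟨φ⟩ = (1/(d₂−d₁)) ∫ φ₀ e^(−βd) dd = φ₀·(e^(−β·d₁) − e^(−β·d₂)) / (β·(d₂−d₁))
e^(−0.767×1) = 0.4644; e^(−0.767×2.6) = 0.1361
⟨φ⟩ = 0.62 × (0.4644 − 0.1361) / (0.767 × 1.6) = 0.62 × 0.2675 = 0.1659

0.166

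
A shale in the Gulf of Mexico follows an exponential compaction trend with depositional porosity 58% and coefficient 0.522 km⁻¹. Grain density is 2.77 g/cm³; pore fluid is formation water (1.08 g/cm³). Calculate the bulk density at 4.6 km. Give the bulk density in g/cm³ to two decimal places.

Porosity at depth: φ = 0.58·exp(−0.522×4.6) = 0.58×0.0906 = 0.0526
Bulk density: ρ_b = (1−φ)ρ_g + φ·ρ_f = 0.9474×2.77 + 0.0526×1.08
       = 2.624 + 0.057 = 2.681 g/cm³

2.68 g/cm³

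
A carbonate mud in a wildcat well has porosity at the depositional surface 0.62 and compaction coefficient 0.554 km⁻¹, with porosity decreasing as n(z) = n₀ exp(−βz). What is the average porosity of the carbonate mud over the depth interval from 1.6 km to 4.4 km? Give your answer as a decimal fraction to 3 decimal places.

0.130

⟨n⟩ = (1/(z₂−z₁)) ∫ n₀ e^(−βz) dz = n₀·(e^(−β·z₁) − e^(−β·z₂)) / (β·(z₂−z₁))
e^(−0.554×1.6) = 0.4121; e^(−0.554×4.4) = 0.0874
⟨n⟩ = 0.62 × (0.4121 − 0.0874) / (0.554 × 2.8) = 0.62 × 0.2094 = 0.1298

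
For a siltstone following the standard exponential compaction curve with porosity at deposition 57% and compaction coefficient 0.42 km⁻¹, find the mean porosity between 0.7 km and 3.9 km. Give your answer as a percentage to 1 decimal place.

⟨n⟩ = (1/(d₂−d₁)) ∫ n₀ e^(−βd) dd = n₀·(e^(−β·d₁) − e^(−β·d₂)) / (β·(d₂−d₁))
e^(−0.42×0.7) = 0.7453; e^(−0.42×3.9) = 0.1944
⟨n⟩ = 0.57 × (0.7453 − 0.1944) / (0.42 × 3.2) = 0.57 × 0.4099 = 0.2336

23.4%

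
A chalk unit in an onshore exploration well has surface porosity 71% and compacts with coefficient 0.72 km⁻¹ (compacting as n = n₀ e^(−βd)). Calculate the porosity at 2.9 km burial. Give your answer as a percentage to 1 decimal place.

8.8%

n = n₀·exp(−β·d) = 0.71 × exp(−0.72 × 2.9) = 0.71 × exp(−2.088)
  = 0.71 × 0.1239 = 0.0880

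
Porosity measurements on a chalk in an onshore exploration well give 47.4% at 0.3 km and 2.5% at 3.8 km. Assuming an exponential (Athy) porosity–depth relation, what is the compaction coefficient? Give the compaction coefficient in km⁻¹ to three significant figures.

0.841 km⁻¹

Athy: φ(z) = φ₀ e^(−kz) ⇒ φ₁/φ₂ = e^{k(z₂−z₁)} ⇒ k = ln(φ₁/φ₂)/(z₂−z₁)
k = ln(0.474/0.025) / (3.8 − 0.3) = ln(18.96) / 3.5 = 2.9423 / 3.5 = 0.8407 km⁻¹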